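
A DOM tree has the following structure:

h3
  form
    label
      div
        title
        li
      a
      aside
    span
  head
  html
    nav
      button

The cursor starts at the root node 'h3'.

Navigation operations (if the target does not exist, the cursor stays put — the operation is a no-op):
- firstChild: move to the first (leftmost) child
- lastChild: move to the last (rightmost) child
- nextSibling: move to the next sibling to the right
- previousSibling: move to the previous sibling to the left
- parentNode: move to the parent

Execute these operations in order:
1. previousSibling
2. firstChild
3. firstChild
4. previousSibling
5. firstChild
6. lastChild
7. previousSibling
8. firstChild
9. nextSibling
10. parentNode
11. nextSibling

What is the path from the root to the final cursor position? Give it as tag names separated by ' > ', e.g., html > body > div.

After 1 (previousSibling): h3 (no-op, stayed)
After 2 (firstChild): form
After 3 (firstChild): label
After 4 (previousSibling): label (no-op, stayed)
After 5 (firstChild): div
After 6 (lastChild): li
After 7 (previousSibling): title
After 8 (firstChild): title (no-op, stayed)
After 9 (nextSibling): li
After 10 (parentNode): div
After 11 (nextSibling): a

Answer: h3 > form > label > a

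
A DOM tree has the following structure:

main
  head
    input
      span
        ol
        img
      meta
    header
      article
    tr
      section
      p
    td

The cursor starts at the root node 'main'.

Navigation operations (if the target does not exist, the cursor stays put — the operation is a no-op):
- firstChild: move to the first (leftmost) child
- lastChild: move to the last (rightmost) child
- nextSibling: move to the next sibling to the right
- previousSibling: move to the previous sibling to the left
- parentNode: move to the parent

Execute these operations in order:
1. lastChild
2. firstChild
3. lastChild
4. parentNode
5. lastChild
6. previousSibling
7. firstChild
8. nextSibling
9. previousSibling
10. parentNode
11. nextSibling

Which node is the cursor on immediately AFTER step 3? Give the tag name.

Answer: meta

Derivation:
After 1 (lastChild): head
After 2 (firstChild): input
After 3 (lastChild): meta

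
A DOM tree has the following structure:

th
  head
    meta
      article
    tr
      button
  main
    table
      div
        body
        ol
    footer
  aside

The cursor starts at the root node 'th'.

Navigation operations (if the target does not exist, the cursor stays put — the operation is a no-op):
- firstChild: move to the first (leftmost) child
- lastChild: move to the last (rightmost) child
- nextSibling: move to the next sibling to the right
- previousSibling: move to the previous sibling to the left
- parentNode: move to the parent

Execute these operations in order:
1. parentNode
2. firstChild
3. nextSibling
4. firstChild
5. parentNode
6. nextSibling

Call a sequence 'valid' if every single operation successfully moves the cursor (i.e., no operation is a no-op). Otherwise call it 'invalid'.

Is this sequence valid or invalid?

After 1 (parentNode): th (no-op, stayed)
After 2 (firstChild): head
After 3 (nextSibling): main
After 4 (firstChild): table
After 5 (parentNode): main
After 6 (nextSibling): aside

Answer: invalid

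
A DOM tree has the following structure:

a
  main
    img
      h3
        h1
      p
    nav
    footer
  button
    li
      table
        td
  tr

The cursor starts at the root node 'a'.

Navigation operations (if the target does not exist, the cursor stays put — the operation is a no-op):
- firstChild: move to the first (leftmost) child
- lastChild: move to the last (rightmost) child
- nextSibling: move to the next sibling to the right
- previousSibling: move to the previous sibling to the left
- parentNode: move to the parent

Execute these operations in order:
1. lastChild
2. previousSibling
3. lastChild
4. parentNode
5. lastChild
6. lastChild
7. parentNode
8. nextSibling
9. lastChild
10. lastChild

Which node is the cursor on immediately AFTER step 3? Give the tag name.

After 1 (lastChild): tr
After 2 (previousSibling): button
After 3 (lastChild): li

Answer: li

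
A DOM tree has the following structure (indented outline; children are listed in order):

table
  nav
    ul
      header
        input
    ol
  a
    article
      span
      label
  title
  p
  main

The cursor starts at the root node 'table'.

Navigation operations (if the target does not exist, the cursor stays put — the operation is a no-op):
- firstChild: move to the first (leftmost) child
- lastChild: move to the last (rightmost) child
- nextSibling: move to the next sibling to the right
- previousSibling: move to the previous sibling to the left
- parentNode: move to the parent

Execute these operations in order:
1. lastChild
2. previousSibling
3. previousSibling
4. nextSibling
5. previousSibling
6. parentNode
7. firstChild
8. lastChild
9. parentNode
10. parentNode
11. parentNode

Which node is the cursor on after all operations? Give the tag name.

After 1 (lastChild): main
After 2 (previousSibling): p
After 3 (previousSibling): title
After 4 (nextSibling): p
After 5 (previousSibling): title
After 6 (parentNode): table
After 7 (firstChild): nav
After 8 (lastChild): ol
After 9 (parentNode): nav
After 10 (parentNode): table
After 11 (parentNode): table (no-op, stayed)

Answer: table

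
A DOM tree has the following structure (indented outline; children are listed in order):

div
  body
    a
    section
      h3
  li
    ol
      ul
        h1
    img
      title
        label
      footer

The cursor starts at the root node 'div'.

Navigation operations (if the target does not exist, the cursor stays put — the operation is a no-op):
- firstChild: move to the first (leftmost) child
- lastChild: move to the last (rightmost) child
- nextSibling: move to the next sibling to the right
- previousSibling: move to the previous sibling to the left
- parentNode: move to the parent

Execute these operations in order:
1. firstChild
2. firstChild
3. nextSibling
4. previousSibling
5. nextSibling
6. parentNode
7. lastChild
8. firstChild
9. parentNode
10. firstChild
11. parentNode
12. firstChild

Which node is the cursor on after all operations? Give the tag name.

After 1 (firstChild): body
After 2 (firstChild): a
After 3 (nextSibling): section
After 4 (previousSibling): a
After 5 (nextSibling): section
After 6 (parentNode): body
After 7 (lastChild): section
After 8 (firstChild): h3
After 9 (parentNode): section
After 10 (firstChild): h3
After 11 (parentNode): section
After 12 (firstChild): h3

Answer: h3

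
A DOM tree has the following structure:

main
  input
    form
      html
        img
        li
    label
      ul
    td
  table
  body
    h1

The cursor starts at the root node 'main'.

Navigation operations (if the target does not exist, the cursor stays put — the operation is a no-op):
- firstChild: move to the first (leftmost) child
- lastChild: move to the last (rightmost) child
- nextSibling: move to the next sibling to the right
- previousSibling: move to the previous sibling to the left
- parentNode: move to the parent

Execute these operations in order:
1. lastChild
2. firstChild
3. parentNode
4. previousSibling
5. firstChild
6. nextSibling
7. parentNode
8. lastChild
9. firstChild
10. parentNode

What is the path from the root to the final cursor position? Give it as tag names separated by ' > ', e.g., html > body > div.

After 1 (lastChild): body
After 2 (firstChild): h1
After 3 (parentNode): body
After 4 (previousSibling): table
After 5 (firstChild): table (no-op, stayed)
After 6 (nextSibling): body
After 7 (parentNode): main
After 8 (lastChild): body
After 9 (firstChild): h1
After 10 (parentNode): body

Answer: main > body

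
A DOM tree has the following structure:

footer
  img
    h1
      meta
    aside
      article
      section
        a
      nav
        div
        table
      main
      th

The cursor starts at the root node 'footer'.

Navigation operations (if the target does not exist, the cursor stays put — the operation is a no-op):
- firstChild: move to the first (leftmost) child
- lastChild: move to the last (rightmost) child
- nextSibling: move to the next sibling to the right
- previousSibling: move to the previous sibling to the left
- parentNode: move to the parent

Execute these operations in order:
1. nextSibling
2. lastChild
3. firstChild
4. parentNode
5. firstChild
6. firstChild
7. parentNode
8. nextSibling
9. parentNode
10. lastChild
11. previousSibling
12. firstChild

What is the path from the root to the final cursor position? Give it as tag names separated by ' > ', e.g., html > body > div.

After 1 (nextSibling): footer (no-op, stayed)
After 2 (lastChild): img
After 3 (firstChild): h1
After 4 (parentNode): img
After 5 (firstChild): h1
After 6 (firstChild): meta
After 7 (parentNode): h1
After 8 (nextSibling): aside
After 9 (parentNode): img
After 10 (lastChild): aside
After 11 (previousSibling): h1
After 12 (firstChild): meta

Answer: footer > img > h1 > meta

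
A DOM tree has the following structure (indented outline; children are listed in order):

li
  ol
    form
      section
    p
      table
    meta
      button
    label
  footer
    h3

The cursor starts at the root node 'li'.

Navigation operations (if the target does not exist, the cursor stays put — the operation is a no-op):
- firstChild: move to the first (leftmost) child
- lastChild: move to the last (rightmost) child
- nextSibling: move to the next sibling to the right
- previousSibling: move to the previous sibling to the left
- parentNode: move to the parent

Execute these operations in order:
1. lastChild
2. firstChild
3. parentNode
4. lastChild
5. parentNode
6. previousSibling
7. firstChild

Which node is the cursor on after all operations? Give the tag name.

Answer: form

Derivation:
After 1 (lastChild): footer
After 2 (firstChild): h3
After 3 (parentNode): footer
After 4 (lastChild): h3
After 5 (parentNode): footer
After 6 (previousSibling): ol
After 7 (firstChild): form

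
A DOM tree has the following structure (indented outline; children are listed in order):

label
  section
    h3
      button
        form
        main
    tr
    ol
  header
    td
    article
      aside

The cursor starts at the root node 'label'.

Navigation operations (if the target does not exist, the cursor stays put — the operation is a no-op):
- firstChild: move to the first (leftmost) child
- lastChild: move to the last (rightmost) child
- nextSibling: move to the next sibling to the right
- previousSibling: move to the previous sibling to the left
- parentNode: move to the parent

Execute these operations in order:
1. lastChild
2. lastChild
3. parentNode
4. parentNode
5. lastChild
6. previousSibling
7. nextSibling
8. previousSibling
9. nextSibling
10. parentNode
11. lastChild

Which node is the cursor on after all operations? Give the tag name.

After 1 (lastChild): header
After 2 (lastChild): article
After 3 (parentNode): header
After 4 (parentNode): label
After 5 (lastChild): header
After 6 (previousSibling): section
After 7 (nextSibling): header
After 8 (previousSibling): section
After 9 (nextSibling): header
After 10 (parentNode): label
After 11 (lastChild): header

Answer: header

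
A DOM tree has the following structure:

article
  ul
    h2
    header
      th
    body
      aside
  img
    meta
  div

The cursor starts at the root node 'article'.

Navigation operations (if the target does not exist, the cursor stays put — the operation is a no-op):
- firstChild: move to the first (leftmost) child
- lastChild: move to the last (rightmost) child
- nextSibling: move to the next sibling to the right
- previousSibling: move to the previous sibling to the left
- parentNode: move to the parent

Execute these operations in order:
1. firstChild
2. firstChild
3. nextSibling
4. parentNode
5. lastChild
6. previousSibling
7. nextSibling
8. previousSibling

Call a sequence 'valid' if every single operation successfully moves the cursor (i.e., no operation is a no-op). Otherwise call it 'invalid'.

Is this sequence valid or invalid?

Answer: valid

Derivation:
After 1 (firstChild): ul
After 2 (firstChild): h2
After 3 (nextSibling): header
After 4 (parentNode): ul
After 5 (lastChild): body
After 6 (previousSibling): header
After 7 (nextSibling): body
After 8 (previousSibling): header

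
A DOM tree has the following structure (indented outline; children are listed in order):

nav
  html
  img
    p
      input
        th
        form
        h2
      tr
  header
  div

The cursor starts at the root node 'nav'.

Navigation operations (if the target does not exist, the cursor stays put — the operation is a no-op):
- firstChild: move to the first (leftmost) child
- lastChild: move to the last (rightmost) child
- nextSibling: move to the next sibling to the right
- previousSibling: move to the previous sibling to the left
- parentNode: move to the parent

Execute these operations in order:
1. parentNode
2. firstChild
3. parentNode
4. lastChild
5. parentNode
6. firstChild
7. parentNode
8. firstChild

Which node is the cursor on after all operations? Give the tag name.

After 1 (parentNode): nav (no-op, stayed)
After 2 (firstChild): html
After 3 (parentNode): nav
After 4 (lastChild): div
After 5 (parentNode): nav
After 6 (firstChild): html
After 7 (parentNode): nav
After 8 (firstChild): html

Answer: html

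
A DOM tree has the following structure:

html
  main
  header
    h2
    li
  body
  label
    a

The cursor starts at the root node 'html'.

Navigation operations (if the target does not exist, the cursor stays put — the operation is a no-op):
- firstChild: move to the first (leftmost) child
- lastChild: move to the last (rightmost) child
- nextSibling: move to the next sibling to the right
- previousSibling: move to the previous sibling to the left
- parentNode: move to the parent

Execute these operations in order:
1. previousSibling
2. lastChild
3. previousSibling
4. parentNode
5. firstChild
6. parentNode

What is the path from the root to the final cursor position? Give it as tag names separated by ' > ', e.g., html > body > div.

After 1 (previousSibling): html (no-op, stayed)
After 2 (lastChild): label
After 3 (previousSibling): body
After 4 (parentNode): html
After 5 (firstChild): main
After 6 (parentNode): html

Answer: html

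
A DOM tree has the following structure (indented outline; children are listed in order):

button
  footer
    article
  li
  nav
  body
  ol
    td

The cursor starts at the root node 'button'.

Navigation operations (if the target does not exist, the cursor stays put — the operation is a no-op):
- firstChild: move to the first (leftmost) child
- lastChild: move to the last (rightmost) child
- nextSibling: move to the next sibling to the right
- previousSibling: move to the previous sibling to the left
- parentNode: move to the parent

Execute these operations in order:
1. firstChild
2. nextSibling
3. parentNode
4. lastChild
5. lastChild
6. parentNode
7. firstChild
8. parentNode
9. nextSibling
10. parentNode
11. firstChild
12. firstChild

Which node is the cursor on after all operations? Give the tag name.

After 1 (firstChild): footer
After 2 (nextSibling): li
After 3 (parentNode): button
After 4 (lastChild): ol
After 5 (lastChild): td
After 6 (parentNode): ol
After 7 (firstChild): td
After 8 (parentNode): ol
After 9 (nextSibling): ol (no-op, stayed)
After 10 (parentNode): button
After 11 (firstChild): footer
After 12 (firstChild): article

Answer: article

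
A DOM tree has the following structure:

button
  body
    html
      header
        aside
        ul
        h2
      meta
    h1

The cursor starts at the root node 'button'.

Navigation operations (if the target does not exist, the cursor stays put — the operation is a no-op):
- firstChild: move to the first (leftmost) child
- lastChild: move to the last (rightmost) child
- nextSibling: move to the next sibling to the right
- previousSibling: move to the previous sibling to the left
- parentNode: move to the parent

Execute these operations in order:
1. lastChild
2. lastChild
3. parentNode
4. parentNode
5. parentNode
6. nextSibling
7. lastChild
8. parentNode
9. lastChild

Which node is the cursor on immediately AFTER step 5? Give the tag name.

After 1 (lastChild): body
After 2 (lastChild): h1
After 3 (parentNode): body
After 4 (parentNode): button
After 5 (parentNode): button (no-op, stayed)

Answer: button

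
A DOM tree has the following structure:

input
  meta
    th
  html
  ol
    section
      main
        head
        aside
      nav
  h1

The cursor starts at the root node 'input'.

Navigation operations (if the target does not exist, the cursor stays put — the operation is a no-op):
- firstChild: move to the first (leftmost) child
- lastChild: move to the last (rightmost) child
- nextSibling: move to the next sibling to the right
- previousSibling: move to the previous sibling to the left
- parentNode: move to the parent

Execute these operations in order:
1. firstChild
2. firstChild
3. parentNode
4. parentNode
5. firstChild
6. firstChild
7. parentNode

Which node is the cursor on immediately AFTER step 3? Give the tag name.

Answer: meta

Derivation:
After 1 (firstChild): meta
After 2 (firstChild): th
After 3 (parentNode): meta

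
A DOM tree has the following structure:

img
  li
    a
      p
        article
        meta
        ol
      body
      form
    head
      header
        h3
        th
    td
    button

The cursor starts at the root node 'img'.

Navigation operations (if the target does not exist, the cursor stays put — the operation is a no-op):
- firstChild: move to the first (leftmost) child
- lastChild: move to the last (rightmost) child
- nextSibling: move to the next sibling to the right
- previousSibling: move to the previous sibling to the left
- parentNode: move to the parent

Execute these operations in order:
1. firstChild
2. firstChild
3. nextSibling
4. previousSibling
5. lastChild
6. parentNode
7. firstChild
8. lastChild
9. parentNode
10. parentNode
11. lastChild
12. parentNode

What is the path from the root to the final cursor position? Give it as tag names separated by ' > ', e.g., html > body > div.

Answer: img > li > a

Derivation:
After 1 (firstChild): li
After 2 (firstChild): a
After 3 (nextSibling): head
After 4 (previousSibling): a
After 5 (lastChild): form
After 6 (parentNode): a
After 7 (firstChild): p
After 8 (lastChild): ol
After 9 (parentNode): p
After 10 (parentNode): a
After 11 (lastChild): form
After 12 (parentNode): a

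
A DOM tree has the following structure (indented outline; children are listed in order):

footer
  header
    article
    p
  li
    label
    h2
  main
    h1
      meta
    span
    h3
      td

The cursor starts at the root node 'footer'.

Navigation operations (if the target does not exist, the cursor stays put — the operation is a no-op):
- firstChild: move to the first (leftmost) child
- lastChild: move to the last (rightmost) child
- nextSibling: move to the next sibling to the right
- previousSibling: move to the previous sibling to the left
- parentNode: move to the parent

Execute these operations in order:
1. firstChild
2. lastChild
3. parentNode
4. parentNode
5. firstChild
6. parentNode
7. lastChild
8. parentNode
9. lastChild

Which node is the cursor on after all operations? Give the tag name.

After 1 (firstChild): header
After 2 (lastChild): p
After 3 (parentNode): header
After 4 (parentNode): footer
After 5 (firstChild): header
After 6 (parentNode): footer
After 7 (lastChild): main
After 8 (parentNode): footer
After 9 (lastChild): main

Answer: main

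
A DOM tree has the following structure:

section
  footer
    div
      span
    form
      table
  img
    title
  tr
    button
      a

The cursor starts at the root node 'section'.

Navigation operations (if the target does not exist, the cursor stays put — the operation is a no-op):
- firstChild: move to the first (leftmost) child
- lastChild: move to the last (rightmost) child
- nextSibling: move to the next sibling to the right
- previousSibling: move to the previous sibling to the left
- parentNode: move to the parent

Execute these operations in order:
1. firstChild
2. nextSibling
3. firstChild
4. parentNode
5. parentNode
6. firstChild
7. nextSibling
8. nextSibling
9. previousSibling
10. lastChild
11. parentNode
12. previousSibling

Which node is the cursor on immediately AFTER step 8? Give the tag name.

Answer: tr

Derivation:
After 1 (firstChild): footer
After 2 (nextSibling): img
After 3 (firstChild): title
After 4 (parentNode): img
After 5 (parentNode): section
After 6 (firstChild): footer
After 7 (nextSibling): img
After 8 (nextSibling): tr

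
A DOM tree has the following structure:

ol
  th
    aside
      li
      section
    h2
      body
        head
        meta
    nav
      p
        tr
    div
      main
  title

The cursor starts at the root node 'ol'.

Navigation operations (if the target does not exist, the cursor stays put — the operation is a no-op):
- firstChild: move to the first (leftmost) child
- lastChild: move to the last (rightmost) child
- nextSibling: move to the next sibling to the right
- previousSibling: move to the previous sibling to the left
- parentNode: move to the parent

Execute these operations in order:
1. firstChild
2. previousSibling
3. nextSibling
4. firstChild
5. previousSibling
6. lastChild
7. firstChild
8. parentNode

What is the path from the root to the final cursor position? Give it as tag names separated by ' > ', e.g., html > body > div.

Answer: ol > th > div

Derivation:
After 1 (firstChild): th
After 2 (previousSibling): th (no-op, stayed)
After 3 (nextSibling): title
After 4 (firstChild): title (no-op, stayed)
After 5 (previousSibling): th
After 6 (lastChild): div
After 7 (firstChild): main
After 8 (parentNode): div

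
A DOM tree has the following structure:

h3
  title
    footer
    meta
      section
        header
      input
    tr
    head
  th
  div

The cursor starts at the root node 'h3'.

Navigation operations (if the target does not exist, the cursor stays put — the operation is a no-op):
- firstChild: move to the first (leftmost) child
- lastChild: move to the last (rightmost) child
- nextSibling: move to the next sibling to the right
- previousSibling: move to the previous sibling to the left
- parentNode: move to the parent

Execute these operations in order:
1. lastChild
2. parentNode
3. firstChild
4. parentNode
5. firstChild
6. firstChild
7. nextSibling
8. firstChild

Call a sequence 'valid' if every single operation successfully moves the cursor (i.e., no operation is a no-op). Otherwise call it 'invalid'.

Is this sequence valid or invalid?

Answer: valid

Derivation:
After 1 (lastChild): div
After 2 (parentNode): h3
After 3 (firstChild): title
After 4 (parentNode): h3
After 5 (firstChild): title
After 6 (firstChild): footer
After 7 (nextSibling): meta
After 8 (firstChild): section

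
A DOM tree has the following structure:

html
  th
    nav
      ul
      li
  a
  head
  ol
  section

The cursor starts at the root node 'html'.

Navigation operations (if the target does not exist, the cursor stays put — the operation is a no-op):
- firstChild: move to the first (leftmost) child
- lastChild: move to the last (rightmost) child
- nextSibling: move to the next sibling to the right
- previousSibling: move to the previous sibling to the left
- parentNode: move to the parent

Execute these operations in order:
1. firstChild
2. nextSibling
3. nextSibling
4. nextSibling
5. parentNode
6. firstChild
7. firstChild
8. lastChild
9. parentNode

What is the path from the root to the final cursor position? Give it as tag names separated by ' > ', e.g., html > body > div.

After 1 (firstChild): th
After 2 (nextSibling): a
After 3 (nextSibling): head
After 4 (nextSibling): ol
After 5 (parentNode): html
After 6 (firstChild): th
After 7 (firstChild): nav
After 8 (lastChild): li
After 9 (parentNode): nav

Answer: html > th > nav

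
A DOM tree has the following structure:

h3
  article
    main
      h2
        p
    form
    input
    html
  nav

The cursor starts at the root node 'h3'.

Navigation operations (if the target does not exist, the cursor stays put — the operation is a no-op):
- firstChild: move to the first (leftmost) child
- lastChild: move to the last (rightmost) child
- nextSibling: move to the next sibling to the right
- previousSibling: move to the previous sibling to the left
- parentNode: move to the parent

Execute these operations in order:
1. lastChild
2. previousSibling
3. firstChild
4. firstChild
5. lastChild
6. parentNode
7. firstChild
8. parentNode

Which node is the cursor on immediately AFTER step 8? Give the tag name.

Answer: h2

Derivation:
After 1 (lastChild): nav
After 2 (previousSibling): article
After 3 (firstChild): main
After 4 (firstChild): h2
After 5 (lastChild): p
After 6 (parentNode): h2
After 7 (firstChild): p
After 8 (parentNode): h2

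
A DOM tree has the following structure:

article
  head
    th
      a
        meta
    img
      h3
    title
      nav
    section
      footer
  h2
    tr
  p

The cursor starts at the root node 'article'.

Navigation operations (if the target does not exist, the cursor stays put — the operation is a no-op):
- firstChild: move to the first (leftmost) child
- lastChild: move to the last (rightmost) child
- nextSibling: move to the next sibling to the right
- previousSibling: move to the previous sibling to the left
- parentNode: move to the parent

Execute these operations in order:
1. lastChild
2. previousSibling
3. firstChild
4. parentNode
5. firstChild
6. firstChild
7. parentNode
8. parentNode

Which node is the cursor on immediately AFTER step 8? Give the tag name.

Answer: article

Derivation:
After 1 (lastChild): p
After 2 (previousSibling): h2
After 3 (firstChild): tr
After 4 (parentNode): h2
After 5 (firstChild): tr
After 6 (firstChild): tr (no-op, stayed)
After 7 (parentNode): h2
After 8 (parentNode): article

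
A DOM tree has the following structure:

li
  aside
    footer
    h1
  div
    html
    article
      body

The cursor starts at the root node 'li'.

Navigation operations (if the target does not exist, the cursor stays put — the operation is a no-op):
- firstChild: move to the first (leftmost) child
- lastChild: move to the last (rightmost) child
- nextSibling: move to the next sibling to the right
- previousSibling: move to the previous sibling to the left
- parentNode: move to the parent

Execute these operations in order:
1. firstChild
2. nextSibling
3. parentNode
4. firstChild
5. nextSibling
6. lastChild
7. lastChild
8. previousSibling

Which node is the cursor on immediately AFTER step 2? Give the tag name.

After 1 (firstChild): aside
After 2 (nextSibling): div

Answer: div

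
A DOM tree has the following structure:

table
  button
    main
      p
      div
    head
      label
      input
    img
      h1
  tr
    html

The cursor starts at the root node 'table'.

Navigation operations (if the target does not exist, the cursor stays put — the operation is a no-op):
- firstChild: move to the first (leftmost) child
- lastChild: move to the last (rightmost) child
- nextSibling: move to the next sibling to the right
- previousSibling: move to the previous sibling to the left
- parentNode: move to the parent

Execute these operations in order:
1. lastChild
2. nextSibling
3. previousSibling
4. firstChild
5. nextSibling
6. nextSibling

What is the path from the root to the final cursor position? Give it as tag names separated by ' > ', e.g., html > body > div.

After 1 (lastChild): tr
After 2 (nextSibling): tr (no-op, stayed)
After 3 (previousSibling): button
After 4 (firstChild): main
After 5 (nextSibling): head
After 6 (nextSibling): img

Answer: table > button > img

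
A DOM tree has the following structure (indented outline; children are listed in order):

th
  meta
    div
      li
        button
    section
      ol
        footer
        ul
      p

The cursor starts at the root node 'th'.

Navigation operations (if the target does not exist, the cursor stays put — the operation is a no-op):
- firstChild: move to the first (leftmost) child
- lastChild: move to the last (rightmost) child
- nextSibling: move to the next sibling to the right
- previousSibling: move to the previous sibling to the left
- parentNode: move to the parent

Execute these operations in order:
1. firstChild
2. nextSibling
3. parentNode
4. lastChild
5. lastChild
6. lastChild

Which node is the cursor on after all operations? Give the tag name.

After 1 (firstChild): meta
After 2 (nextSibling): meta (no-op, stayed)
After 3 (parentNode): th
After 4 (lastChild): meta
After 5 (lastChild): section
After 6 (lastChild): p

Answer: p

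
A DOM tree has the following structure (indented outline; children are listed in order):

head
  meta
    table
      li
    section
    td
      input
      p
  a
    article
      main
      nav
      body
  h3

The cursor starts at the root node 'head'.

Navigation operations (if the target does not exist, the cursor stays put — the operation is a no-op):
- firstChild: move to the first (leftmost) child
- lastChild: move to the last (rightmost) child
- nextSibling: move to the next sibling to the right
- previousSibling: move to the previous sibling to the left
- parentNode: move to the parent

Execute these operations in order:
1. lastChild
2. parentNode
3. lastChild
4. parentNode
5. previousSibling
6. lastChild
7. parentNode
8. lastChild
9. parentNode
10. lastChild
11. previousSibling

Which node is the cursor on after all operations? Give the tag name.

Answer: a

Derivation:
After 1 (lastChild): h3
After 2 (parentNode): head
After 3 (lastChild): h3
After 4 (parentNode): head
After 5 (previousSibling): head (no-op, stayed)
After 6 (lastChild): h3
After 7 (parentNode): head
After 8 (lastChild): h3
After 9 (parentNode): head
After 10 (lastChild): h3
After 11 (previousSibling): a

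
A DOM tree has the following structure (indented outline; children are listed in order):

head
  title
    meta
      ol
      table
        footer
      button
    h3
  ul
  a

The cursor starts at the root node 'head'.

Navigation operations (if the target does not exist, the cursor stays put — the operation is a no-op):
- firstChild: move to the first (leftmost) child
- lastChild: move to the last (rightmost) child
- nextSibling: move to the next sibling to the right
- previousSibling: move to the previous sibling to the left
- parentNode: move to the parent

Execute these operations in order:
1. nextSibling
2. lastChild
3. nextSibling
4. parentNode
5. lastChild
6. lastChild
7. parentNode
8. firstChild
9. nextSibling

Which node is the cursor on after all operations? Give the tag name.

After 1 (nextSibling): head (no-op, stayed)
After 2 (lastChild): a
After 3 (nextSibling): a (no-op, stayed)
After 4 (parentNode): head
After 5 (lastChild): a
After 6 (lastChild): a (no-op, stayed)
After 7 (parentNode): head
After 8 (firstChild): title
After 9 (nextSibling): ul

Answer: ul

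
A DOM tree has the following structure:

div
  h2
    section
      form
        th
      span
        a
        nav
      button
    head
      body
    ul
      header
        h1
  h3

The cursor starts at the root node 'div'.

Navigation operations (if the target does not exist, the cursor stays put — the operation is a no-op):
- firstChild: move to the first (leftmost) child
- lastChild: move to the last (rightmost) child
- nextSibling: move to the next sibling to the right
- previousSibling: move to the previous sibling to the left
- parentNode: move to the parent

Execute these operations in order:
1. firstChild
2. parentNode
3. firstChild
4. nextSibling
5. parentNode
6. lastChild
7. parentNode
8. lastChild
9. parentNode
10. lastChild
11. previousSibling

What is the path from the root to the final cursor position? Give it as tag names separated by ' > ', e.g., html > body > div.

After 1 (firstChild): h2
After 2 (parentNode): div
After 3 (firstChild): h2
After 4 (nextSibling): h3
After 5 (parentNode): div
After 6 (lastChild): h3
After 7 (parentNode): div
After 8 (lastChild): h3
After 9 (parentNode): div
After 10 (lastChild): h3
After 11 (previousSibling): h2

Answer: div > h2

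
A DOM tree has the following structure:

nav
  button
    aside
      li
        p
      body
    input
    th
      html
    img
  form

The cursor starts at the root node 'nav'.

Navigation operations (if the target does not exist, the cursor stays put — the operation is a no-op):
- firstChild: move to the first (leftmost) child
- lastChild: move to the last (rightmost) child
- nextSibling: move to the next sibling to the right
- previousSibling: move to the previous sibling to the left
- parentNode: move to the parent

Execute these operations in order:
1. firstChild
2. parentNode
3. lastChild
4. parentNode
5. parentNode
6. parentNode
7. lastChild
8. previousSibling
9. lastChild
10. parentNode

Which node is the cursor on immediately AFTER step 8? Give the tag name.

After 1 (firstChild): button
After 2 (parentNode): nav
After 3 (lastChild): form
After 4 (parentNode): nav
After 5 (parentNode): nav (no-op, stayed)
After 6 (parentNode): nav (no-op, stayed)
After 7 (lastChild): form
After 8 (previousSibling): button

Answer: button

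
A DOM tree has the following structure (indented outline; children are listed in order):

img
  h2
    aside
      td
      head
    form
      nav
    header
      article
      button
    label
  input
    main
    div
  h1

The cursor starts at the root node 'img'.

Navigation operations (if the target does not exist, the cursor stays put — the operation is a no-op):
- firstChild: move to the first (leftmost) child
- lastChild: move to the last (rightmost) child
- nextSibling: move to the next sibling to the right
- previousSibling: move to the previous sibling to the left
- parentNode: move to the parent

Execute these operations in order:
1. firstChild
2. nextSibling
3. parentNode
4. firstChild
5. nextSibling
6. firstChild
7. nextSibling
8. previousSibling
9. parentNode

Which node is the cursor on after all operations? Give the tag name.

After 1 (firstChild): h2
After 2 (nextSibling): input
After 3 (parentNode): img
After 4 (firstChild): h2
After 5 (nextSibling): input
After 6 (firstChild): main
After 7 (nextSibling): div
After 8 (previousSibling): main
After 9 (parentNode): input

Answer: input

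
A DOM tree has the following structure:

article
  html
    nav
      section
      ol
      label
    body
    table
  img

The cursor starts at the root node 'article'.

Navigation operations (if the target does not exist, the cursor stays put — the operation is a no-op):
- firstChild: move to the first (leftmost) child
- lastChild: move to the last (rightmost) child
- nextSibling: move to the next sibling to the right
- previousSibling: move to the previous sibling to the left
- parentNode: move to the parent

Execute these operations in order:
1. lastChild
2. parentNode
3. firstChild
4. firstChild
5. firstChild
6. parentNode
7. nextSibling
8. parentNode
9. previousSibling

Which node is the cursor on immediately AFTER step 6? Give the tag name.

Answer: nav

Derivation:
After 1 (lastChild): img
After 2 (parentNode): article
After 3 (firstChild): html
After 4 (firstChild): nav
After 5 (firstChild): section
After 6 (parentNode): nav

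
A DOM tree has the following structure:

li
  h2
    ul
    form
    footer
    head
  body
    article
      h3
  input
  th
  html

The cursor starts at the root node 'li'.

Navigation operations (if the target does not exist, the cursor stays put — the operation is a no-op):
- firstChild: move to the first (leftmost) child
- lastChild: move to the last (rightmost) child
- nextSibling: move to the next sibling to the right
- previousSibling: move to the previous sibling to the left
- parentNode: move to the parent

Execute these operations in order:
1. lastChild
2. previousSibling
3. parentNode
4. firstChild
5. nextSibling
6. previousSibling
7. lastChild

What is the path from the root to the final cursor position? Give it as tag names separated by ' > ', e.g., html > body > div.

After 1 (lastChild): html
After 2 (previousSibling): th
After 3 (parentNode): li
After 4 (firstChild): h2
After 5 (nextSibling): body
After 6 (previousSibling): h2
After 7 (lastChild): head

Answer: li > h2 > head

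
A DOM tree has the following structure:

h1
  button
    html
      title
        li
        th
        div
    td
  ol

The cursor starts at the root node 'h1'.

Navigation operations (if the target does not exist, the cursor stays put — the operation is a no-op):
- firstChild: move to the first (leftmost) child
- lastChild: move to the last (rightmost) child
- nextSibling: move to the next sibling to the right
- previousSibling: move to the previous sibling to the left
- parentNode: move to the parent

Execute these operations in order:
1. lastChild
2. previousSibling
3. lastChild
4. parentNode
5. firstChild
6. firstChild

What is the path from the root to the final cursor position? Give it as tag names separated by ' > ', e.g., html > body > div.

After 1 (lastChild): ol
After 2 (previousSibling): button
After 3 (lastChild): td
After 4 (parentNode): button
After 5 (firstChild): html
After 6 (firstChild): title

Answer: h1 > button > html > title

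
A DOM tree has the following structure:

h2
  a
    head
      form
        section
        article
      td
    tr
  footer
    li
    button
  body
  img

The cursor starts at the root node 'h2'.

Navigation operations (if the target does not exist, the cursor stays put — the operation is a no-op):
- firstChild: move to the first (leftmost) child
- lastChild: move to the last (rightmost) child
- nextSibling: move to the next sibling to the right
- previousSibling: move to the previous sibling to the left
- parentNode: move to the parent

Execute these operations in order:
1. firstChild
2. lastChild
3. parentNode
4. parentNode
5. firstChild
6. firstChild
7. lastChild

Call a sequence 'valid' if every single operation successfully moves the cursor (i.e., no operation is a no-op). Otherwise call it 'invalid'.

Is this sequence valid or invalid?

Answer: valid

Derivation:
After 1 (firstChild): a
After 2 (lastChild): tr
After 3 (parentNode): a
After 4 (parentNode): h2
After 5 (firstChild): a
After 6 (firstChild): head
After 7 (lastChild): td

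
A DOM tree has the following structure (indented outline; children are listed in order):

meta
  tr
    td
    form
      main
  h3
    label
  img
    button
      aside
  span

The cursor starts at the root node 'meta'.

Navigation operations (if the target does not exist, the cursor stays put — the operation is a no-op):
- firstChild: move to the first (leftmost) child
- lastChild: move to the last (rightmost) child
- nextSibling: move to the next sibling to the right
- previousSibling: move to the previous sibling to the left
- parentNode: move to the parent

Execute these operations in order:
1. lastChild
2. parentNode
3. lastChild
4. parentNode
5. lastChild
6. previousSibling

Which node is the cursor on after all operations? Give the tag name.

Answer: img

Derivation:
After 1 (lastChild): span
After 2 (parentNode): meta
After 3 (lastChild): span
After 4 (parentNode): meta
After 5 (lastChild): span
After 6 (previousSibling): img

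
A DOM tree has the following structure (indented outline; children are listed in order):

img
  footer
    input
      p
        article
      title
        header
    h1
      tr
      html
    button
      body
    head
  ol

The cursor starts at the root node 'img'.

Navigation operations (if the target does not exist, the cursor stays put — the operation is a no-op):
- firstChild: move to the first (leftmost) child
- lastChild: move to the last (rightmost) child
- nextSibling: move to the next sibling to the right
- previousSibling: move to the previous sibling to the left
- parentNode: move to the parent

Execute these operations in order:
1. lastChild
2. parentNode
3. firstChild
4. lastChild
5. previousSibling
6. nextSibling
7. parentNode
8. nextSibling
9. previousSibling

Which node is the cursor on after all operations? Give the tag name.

After 1 (lastChild): ol
After 2 (parentNode): img
After 3 (firstChild): footer
After 4 (lastChild): head
After 5 (previousSibling): button
After 6 (nextSibling): head
After 7 (parentNode): footer
After 8 (nextSibling): ol
After 9 (previousSibling): footer

Answer: footer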